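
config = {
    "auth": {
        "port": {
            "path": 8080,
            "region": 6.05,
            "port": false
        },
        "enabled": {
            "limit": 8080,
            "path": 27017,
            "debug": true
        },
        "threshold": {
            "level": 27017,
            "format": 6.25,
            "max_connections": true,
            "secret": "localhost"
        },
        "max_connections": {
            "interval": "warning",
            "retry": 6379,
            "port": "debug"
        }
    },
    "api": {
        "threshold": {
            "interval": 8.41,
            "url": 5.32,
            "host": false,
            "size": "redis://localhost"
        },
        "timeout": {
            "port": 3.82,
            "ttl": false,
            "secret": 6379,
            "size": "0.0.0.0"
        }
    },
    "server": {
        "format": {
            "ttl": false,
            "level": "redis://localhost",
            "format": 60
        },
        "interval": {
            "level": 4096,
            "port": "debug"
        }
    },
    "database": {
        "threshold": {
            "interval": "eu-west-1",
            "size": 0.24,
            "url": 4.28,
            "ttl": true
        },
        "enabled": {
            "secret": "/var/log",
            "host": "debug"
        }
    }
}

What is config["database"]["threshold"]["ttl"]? True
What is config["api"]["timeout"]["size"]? "0.0.0.0"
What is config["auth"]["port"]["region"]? 6.05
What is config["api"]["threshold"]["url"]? 5.32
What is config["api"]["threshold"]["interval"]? 8.41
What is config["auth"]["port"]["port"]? False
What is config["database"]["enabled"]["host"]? "debug"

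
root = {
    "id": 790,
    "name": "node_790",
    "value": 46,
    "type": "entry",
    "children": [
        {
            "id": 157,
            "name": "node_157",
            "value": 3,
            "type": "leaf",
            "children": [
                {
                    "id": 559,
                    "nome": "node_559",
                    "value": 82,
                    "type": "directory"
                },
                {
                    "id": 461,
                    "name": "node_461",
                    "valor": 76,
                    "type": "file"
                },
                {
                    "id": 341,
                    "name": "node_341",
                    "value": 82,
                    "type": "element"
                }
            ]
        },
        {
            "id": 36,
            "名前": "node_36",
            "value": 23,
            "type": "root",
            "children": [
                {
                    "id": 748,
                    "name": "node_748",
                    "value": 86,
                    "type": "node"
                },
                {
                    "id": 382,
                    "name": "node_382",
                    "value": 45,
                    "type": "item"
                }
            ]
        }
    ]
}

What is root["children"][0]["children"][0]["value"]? 82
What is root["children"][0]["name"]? "node_157"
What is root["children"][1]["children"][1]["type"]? "item"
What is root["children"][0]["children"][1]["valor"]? 76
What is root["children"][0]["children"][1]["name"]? "node_461"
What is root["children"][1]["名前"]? "node_36"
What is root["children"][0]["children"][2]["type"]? "element"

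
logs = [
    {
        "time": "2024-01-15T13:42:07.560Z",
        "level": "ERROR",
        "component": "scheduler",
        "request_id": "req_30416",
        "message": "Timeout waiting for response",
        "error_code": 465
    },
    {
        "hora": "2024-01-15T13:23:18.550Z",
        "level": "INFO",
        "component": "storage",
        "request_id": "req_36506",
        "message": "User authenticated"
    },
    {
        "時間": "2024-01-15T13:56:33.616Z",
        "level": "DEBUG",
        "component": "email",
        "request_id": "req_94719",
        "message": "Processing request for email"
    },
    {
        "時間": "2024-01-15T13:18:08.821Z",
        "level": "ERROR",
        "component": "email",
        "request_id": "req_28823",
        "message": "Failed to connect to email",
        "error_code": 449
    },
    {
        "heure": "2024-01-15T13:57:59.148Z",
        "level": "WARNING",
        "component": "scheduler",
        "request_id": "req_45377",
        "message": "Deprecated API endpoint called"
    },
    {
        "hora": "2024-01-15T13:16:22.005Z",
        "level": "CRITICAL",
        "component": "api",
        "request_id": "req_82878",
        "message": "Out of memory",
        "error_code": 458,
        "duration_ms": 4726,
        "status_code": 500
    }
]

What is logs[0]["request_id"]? "req_30416"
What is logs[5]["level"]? "CRITICAL"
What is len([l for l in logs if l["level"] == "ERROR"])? 2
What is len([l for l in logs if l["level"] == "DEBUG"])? 1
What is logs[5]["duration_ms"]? 4726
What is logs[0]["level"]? "ERROR"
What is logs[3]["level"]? "ERROR"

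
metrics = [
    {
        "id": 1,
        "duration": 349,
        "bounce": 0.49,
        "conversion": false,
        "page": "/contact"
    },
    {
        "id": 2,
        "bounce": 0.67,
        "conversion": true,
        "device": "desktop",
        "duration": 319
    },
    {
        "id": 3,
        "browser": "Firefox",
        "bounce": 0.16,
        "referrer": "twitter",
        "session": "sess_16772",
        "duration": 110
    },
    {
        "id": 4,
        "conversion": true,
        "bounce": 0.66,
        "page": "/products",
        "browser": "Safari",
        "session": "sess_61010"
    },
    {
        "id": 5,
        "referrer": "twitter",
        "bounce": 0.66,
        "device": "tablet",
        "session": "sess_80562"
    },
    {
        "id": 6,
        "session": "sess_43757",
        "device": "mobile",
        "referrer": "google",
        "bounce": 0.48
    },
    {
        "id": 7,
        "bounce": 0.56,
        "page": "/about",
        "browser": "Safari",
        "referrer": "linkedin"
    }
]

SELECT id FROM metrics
[1, 2, 3, 4, 5, 6, 7]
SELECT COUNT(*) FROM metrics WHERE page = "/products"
1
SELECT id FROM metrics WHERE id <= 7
[1, 2, 3, 4, 5, 6, 7]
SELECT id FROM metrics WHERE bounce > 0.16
[1, 2, 4, 5, 6, 7]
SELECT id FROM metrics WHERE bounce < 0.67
[1, 3, 4, 5, 6, 7]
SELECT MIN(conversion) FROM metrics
False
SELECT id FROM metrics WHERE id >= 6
[6, 7]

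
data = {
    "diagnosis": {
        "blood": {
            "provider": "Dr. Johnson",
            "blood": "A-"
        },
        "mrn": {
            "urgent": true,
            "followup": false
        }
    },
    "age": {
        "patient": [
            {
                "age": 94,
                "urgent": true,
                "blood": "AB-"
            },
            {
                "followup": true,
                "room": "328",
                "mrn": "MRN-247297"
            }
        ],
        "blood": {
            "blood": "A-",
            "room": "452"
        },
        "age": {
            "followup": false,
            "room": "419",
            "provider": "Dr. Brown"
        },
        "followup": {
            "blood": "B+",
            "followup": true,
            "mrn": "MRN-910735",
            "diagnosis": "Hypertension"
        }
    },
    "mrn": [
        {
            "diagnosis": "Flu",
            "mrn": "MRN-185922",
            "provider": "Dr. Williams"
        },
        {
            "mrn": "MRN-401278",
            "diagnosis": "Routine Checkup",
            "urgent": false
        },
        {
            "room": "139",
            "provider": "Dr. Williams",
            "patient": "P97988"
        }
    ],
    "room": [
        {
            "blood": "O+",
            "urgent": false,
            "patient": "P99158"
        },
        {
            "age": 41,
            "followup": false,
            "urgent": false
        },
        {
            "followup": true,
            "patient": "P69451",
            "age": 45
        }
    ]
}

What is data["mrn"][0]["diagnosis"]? "Flu"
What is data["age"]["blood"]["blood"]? "A-"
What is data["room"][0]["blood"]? "O+"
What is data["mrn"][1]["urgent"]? False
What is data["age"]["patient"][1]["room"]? "328"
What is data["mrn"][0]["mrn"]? "MRN-185922"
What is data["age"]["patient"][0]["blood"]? "AB-"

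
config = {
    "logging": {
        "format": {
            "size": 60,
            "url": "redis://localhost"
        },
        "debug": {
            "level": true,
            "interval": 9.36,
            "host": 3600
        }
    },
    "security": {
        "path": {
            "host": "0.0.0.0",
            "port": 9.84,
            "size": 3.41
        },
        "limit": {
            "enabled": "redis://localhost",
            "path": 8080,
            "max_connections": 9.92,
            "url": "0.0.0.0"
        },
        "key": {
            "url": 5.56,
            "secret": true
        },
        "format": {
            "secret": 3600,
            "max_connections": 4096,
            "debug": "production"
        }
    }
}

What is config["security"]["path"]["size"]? 3.41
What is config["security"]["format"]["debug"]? "production"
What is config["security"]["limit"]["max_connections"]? 9.92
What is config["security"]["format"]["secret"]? 3600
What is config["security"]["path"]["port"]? 9.84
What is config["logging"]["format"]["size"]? 60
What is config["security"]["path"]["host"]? "0.0.0.0"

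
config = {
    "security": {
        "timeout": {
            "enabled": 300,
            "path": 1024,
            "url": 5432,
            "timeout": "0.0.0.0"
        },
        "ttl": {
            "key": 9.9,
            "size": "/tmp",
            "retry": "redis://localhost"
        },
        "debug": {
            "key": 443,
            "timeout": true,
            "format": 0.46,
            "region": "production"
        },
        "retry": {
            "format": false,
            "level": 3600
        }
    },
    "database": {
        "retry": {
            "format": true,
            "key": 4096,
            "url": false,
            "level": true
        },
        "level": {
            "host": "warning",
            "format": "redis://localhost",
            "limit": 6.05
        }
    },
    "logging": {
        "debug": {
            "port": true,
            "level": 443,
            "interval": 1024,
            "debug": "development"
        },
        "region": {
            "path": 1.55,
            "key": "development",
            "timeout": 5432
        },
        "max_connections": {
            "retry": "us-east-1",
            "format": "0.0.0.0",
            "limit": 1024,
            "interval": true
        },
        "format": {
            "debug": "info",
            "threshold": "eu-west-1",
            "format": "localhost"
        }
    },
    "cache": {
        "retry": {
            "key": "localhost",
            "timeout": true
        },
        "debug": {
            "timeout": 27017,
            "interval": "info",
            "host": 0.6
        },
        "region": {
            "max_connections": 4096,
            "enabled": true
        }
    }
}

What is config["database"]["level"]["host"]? "warning"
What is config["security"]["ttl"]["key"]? 9.9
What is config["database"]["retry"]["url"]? False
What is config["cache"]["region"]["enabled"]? True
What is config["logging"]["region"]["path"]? 1.55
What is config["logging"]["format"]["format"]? "localhost"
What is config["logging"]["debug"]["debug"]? "development"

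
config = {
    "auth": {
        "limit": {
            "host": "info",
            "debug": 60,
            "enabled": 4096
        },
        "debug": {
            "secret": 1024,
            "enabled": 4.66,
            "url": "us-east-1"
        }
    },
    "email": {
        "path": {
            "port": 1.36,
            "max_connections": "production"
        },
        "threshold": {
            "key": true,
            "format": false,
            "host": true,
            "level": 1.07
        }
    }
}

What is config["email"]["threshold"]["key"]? True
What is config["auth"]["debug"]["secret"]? 1024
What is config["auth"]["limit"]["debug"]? 60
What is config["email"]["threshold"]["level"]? 1.07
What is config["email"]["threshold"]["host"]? True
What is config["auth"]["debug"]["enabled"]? 4.66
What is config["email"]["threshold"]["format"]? False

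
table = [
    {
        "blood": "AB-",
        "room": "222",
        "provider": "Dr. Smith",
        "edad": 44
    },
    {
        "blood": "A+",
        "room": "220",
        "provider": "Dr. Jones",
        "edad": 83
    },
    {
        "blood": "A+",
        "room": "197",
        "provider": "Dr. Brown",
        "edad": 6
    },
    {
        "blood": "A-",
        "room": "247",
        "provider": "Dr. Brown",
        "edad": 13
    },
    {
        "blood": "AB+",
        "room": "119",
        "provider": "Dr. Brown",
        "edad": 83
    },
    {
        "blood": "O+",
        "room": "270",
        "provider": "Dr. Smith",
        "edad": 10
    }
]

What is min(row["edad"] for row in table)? 6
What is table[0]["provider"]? "Dr. Smith"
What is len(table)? 6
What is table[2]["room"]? "197"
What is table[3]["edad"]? 13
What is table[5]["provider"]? "Dr. Smith"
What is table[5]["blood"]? "O+"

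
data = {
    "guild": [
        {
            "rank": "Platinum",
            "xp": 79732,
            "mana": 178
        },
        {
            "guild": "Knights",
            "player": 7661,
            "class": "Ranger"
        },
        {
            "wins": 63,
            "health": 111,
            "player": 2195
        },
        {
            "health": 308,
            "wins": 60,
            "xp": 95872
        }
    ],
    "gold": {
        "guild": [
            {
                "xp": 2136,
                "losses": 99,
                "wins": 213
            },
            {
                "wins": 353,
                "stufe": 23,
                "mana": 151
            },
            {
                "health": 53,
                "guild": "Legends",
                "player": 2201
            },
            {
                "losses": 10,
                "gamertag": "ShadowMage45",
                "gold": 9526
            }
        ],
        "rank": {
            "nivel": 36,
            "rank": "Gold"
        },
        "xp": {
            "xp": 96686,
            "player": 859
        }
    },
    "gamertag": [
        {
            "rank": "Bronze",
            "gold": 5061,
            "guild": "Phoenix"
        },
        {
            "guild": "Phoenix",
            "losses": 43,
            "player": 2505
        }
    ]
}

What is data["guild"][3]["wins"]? 60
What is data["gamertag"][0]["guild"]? "Phoenix"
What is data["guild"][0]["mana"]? 178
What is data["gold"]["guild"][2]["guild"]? "Legends"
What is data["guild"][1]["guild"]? "Knights"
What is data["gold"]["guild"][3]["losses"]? 10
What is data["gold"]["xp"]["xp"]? 96686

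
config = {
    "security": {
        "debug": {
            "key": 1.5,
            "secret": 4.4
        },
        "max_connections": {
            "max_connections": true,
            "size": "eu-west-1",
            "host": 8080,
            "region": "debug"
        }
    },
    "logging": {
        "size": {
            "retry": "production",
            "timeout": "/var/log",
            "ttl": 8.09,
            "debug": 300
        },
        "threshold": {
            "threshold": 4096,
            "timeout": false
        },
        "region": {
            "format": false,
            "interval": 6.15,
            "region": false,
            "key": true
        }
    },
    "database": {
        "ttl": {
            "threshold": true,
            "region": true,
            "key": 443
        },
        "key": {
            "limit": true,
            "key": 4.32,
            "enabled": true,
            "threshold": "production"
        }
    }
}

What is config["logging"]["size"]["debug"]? 300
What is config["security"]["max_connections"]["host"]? 8080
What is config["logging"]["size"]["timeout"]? "/var/log"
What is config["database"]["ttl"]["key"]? 443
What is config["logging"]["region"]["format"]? False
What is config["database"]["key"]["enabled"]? True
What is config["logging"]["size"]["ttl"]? 8.09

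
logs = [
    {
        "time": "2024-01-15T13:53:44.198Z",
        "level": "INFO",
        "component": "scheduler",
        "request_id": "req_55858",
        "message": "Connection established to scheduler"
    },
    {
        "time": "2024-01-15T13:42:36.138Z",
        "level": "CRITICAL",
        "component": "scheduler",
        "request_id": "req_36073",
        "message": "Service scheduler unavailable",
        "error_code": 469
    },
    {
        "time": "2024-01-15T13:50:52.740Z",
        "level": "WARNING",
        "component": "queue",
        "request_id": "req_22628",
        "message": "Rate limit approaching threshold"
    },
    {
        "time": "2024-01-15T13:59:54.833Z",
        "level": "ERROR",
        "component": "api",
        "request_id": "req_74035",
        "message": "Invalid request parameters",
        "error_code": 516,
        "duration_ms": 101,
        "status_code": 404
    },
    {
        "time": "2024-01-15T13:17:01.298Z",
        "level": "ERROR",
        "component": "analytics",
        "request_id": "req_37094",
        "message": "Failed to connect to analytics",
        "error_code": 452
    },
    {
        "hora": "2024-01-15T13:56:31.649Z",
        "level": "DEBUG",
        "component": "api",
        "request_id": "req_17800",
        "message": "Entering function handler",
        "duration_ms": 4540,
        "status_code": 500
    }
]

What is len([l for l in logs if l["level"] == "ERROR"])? 2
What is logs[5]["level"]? "DEBUG"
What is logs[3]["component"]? "api"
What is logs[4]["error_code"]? 452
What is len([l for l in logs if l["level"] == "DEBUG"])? 1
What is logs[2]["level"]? "WARNING"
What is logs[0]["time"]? "2024-01-15T13:53:44.198Z"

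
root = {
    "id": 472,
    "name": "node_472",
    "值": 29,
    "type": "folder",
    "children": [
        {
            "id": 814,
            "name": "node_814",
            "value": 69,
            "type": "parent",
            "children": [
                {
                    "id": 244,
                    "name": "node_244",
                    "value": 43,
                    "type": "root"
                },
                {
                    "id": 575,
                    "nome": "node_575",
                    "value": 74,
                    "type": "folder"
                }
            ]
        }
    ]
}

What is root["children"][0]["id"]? 814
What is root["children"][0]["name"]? "node_814"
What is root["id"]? 472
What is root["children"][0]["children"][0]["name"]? "node_244"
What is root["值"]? 29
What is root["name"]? "node_472"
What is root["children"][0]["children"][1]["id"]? 575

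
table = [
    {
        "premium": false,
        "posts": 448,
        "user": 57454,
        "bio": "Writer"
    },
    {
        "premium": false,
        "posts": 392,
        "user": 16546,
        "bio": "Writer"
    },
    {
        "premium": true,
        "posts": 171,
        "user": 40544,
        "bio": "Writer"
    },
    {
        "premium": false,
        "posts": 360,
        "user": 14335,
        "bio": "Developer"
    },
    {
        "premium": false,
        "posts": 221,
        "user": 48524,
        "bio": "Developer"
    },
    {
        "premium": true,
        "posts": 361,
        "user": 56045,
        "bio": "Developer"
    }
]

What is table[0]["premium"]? False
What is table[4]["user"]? 48524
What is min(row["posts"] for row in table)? 171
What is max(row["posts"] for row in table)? 448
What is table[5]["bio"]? "Developer"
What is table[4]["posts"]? 221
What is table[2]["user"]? 40544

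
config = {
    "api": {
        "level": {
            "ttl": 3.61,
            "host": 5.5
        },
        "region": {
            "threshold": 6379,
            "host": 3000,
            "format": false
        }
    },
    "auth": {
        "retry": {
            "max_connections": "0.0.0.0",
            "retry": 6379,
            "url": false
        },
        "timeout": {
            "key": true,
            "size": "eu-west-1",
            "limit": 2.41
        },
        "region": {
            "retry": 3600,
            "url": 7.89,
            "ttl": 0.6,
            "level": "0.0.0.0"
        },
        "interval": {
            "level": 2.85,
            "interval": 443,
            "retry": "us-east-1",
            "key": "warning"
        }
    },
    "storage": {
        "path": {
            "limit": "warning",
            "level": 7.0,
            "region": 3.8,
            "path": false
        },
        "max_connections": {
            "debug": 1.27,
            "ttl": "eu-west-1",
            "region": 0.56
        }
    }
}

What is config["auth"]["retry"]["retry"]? 6379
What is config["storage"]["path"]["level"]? 7.0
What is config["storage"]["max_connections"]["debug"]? 1.27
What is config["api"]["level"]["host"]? 5.5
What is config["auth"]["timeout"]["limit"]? 2.41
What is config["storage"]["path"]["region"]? 3.8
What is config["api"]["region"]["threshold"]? 6379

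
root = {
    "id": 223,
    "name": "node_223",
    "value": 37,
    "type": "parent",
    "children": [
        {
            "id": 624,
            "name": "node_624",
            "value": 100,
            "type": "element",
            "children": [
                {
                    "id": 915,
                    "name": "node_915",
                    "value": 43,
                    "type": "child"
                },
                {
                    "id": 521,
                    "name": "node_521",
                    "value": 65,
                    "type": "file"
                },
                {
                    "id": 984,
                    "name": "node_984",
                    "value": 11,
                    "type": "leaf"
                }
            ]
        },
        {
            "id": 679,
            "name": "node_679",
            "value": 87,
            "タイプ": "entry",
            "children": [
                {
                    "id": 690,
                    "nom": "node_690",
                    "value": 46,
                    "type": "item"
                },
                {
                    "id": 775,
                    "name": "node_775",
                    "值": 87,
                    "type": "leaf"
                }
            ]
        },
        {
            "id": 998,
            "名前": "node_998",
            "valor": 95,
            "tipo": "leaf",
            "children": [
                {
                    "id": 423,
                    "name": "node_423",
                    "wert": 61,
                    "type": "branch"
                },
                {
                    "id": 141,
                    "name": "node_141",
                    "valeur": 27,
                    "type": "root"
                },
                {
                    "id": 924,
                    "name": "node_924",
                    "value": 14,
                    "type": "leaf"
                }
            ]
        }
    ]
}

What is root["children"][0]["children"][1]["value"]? 65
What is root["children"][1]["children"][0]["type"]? "item"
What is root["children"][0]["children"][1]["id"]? 521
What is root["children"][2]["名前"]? "node_998"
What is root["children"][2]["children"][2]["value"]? 14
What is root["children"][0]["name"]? "node_624"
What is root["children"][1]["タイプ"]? "entry"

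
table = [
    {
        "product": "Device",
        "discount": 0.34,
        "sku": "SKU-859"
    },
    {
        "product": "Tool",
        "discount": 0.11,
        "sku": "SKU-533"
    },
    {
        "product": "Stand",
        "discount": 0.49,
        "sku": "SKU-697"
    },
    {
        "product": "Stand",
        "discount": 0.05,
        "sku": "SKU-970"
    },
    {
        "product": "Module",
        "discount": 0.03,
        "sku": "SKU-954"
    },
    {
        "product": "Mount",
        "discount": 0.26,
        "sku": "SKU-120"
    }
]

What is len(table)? 6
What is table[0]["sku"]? "SKU-859"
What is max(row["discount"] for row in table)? 0.49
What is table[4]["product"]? "Module"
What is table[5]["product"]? "Mount"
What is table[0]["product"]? "Device"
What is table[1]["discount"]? 0.11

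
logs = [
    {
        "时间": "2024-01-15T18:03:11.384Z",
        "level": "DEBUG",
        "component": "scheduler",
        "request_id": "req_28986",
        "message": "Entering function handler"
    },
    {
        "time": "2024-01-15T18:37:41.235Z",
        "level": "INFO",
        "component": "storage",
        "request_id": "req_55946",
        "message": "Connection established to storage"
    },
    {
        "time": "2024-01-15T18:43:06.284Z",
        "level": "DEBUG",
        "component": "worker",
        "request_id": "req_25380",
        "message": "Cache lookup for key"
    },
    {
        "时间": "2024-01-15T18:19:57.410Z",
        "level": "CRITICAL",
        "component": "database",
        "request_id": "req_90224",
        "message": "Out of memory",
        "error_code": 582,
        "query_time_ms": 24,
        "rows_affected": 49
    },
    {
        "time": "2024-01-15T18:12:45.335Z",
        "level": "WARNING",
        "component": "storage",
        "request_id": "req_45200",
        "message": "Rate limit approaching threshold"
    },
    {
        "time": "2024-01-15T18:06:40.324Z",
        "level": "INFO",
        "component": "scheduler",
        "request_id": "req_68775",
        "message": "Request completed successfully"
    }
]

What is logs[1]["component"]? "storage"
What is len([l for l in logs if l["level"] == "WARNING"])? 1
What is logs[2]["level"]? "DEBUG"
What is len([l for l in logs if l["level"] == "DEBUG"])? 2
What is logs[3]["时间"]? "2024-01-15T18:19:57.410Z"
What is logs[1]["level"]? "INFO"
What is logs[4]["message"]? "Rate limit approaching threshold"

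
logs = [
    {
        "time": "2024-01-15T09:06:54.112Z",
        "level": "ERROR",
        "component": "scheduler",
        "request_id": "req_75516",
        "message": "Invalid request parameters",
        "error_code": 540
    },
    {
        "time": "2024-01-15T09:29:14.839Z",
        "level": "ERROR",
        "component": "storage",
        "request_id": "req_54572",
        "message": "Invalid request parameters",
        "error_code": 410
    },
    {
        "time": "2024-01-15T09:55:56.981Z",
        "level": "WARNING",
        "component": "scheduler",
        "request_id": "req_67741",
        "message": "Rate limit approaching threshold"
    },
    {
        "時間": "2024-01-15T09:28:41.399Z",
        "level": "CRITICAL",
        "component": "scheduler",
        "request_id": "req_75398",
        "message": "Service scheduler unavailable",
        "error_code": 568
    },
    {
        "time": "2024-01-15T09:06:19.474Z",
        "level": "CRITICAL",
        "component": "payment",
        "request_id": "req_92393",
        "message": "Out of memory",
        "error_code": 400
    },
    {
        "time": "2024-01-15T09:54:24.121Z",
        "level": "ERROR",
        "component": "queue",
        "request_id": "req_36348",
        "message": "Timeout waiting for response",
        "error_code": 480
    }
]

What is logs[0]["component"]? "scheduler"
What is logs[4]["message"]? "Out of memory"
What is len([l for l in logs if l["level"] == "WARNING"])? 1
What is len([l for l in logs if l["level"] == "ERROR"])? 3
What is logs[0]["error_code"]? 540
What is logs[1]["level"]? "ERROR"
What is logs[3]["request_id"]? "req_75398"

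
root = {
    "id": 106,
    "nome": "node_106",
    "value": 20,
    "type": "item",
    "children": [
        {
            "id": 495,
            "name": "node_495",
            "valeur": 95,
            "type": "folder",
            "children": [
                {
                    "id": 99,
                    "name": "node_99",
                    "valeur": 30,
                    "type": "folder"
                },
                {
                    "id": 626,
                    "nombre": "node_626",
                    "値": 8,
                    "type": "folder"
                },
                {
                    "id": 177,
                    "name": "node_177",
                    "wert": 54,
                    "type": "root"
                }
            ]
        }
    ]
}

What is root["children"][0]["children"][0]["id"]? 99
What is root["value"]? 20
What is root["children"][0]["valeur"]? 95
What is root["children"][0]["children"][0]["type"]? "folder"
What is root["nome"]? "node_106"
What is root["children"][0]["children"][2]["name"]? "node_177"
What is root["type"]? "item"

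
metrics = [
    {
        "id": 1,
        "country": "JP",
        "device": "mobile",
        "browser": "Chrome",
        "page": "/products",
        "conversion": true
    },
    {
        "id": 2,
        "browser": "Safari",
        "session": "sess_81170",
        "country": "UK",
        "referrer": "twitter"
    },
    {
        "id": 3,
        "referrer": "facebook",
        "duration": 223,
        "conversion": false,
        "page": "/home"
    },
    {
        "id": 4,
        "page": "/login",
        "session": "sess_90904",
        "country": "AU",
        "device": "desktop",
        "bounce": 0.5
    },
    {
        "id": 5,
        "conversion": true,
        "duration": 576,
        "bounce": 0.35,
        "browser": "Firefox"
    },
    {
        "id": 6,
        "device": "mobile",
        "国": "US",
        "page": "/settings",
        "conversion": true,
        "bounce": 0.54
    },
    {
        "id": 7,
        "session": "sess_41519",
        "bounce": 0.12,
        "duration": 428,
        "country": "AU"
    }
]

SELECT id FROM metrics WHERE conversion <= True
[1, 3, 5, 6]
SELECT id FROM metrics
[1, 2, 3, 4, 5, 6, 7]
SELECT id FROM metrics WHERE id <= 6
[1, 2, 3, 4, 5, 6]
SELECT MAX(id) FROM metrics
7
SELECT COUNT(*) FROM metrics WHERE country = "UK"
1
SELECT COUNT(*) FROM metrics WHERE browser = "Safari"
1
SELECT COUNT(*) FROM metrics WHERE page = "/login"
1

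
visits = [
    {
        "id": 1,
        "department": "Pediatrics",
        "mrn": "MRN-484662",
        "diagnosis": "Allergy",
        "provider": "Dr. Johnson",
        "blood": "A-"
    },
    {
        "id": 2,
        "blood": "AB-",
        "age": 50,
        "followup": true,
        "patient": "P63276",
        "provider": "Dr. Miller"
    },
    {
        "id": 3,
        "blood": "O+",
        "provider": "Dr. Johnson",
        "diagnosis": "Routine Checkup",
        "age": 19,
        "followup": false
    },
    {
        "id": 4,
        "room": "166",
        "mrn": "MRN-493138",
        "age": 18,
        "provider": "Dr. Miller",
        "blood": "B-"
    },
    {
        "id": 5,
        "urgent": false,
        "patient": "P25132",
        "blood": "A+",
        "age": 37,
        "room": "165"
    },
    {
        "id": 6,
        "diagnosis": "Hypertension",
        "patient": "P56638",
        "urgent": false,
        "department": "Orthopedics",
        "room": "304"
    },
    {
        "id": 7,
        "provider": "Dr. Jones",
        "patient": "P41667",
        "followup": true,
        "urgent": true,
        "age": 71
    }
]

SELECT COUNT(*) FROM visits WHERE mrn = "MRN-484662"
1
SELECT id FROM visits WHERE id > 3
[4, 5, 6, 7]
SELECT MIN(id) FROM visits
1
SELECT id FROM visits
[1, 2, 3, 4, 5, 6, 7]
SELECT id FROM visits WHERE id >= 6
[6, 7]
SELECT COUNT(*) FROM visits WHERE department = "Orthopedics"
1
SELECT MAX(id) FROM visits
7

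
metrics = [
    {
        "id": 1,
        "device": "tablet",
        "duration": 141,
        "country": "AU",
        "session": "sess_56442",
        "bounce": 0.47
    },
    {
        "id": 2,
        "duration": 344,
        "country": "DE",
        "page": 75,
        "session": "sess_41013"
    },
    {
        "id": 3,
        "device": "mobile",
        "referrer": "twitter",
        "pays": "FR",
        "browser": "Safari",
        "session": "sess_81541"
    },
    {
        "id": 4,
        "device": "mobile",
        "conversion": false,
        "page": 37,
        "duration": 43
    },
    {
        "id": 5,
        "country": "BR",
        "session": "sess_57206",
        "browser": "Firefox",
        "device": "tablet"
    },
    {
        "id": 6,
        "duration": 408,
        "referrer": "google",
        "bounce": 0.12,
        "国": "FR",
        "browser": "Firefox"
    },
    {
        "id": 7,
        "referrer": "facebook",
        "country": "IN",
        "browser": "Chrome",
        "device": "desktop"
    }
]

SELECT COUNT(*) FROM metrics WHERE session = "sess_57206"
1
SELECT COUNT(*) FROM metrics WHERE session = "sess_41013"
1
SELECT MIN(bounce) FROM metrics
0.12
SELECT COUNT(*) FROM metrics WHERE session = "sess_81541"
1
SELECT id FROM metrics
[1, 2, 3, 4, 5, 6, 7]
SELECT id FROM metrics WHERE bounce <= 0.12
[6]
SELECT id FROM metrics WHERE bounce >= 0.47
[1]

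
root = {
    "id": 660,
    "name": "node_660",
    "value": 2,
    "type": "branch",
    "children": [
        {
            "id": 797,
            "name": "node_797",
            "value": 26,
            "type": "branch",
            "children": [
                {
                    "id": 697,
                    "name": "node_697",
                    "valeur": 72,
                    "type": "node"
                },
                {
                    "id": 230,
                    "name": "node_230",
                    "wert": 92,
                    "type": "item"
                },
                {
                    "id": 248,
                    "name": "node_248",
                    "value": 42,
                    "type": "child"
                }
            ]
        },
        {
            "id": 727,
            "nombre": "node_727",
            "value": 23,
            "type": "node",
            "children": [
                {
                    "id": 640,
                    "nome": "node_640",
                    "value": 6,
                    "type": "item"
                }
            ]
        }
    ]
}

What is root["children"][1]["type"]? "node"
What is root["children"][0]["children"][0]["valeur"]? 72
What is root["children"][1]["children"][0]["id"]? 640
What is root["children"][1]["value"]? 23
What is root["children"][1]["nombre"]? "node_727"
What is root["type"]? "branch"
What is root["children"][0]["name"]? "node_797"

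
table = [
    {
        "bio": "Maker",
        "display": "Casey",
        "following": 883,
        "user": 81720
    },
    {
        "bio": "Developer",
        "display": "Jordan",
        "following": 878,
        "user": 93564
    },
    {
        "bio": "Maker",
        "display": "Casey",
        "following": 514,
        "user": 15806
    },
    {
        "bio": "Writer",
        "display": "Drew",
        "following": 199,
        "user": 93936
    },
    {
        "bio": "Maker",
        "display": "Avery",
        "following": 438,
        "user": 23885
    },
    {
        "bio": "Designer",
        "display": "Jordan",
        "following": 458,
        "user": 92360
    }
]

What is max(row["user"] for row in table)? 93936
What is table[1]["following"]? 878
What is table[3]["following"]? 199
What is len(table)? 6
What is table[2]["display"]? "Casey"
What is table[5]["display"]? "Jordan"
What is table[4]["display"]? "Avery"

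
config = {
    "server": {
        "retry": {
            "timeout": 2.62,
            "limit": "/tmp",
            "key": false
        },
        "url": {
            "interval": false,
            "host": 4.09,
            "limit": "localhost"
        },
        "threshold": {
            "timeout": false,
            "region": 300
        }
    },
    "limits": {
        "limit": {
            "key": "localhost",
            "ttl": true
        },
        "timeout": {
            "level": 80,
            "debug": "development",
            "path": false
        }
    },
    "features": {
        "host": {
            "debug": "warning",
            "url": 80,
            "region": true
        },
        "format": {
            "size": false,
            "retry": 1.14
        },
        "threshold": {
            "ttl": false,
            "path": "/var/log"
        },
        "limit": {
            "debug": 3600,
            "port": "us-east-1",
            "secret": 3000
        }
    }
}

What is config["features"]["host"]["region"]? True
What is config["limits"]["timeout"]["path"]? False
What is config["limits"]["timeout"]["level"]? 80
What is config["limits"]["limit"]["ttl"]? True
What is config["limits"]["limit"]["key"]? "localhost"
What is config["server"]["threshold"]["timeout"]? False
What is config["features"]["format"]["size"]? False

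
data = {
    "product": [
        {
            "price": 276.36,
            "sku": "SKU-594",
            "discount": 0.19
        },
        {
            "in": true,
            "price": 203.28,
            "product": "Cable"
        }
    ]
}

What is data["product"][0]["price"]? 276.36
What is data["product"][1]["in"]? True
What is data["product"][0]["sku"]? "SKU-594"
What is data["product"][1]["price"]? 203.28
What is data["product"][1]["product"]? "Cable"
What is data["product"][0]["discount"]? 0.19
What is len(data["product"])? 2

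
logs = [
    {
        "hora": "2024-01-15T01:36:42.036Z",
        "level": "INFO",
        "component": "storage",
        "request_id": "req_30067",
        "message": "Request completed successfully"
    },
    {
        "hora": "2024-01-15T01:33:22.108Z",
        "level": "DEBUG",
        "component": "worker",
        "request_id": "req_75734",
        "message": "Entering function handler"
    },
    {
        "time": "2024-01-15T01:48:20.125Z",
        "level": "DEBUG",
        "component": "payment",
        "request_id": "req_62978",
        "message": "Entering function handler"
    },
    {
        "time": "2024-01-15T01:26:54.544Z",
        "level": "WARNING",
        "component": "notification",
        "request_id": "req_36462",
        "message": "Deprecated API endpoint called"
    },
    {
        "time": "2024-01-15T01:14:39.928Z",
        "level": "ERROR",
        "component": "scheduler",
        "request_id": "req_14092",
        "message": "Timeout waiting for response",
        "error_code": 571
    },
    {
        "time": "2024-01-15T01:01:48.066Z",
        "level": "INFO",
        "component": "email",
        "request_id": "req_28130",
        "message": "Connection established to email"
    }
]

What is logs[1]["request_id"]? "req_75734"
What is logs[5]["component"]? "email"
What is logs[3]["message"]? "Deprecated API endpoint called"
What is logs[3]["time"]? "2024-01-15T01:26:54.544Z"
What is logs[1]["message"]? "Entering function handler"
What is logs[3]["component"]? "notification"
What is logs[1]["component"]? "worker"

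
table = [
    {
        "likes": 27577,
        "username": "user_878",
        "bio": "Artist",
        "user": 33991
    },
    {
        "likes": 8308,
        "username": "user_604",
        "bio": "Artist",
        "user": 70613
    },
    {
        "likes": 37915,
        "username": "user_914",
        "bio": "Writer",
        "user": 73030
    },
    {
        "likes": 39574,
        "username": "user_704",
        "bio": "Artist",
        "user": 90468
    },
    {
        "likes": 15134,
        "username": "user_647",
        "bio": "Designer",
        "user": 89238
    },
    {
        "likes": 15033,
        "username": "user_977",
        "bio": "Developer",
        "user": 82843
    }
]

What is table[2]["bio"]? "Writer"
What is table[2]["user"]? 73030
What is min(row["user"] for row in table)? 33991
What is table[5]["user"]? 82843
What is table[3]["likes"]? 39574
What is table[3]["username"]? "user_704"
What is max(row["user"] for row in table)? 90468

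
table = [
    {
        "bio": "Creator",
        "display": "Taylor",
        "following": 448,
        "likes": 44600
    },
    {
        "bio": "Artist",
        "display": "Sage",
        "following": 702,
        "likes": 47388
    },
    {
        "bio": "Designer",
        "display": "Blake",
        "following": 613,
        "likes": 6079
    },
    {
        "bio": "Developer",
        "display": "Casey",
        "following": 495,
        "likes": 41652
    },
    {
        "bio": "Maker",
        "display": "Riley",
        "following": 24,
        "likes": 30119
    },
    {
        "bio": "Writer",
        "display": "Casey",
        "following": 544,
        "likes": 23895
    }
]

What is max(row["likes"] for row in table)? 47388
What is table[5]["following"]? 544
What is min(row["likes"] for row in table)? 6079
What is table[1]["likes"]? 47388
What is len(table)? 6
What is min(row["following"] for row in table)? 24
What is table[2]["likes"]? 6079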